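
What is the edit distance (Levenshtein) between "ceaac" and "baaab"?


Computing edit distance: "ceaac" -> "baaab"
DP table:
           b    a    a    a    b
      0    1    2    3    4    5
  c   1    1    2    3    4    5
  e   2    2    2    3    4    5
  a   3    3    2    2    3    4
  a   4    4    3    2    2    3
  c   5    5    4    3    3    3
Edit distance = dp[5][5] = 3

3


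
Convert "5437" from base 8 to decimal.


Input: "5437" in base 8
Positional expansion:
  Digit '5' (value 5) x 8^3 = 2560
  Digit '4' (value 4) x 8^2 = 256
  Digit '3' (value 3) x 8^1 = 24
  Digit '7' (value 7) x 8^0 = 7
Sum = 2847

2847


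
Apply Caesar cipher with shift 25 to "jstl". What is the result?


Caesar cipher: shift "jstl" by 25
  'j' (pos 9) + 25 = pos 8 = 'i'
  's' (pos 18) + 25 = pos 17 = 'r'
  't' (pos 19) + 25 = pos 18 = 's'
  'l' (pos 11) + 25 = pos 10 = 'k'
Result: irsk

irsk


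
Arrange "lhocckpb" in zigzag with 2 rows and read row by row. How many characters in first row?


Zigzag "lhocckpb" into 2 rows:
Placing characters:
  'l' => row 0
  'h' => row 1
  'o' => row 0
  'c' => row 1
  'c' => row 0
  'k' => row 1
  'p' => row 0
  'b' => row 1
Rows:
  Row 0: "locp"
  Row 1: "hckb"
First row length: 4

4


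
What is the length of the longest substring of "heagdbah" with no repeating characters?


Input: "heagdbah"
Sliding window (track last position of each char):
  Position 0 ('h'): window [0,0] length 1 -- new best
  Position 1 ('e'): window [0,1] length 2 -- new best
  Position 2 ('a'): window [0,2] length 3 -- new best
  Position 3 ('g'): window [0,3] length 4 -- new best
  Position 4 ('d'): window [0,4] length 5 -- new best
  Position 5 ('b'): window [0,5] length 6 -- new best
  Position 6 ('a'): repeat (last at 2), move window start to 3
  Position 6 ('a'): window [3,6] length 4
  Position 7 ('h'): window [3,7] length 5
Longest substring with no repeats: "heagdb" with length 6

6


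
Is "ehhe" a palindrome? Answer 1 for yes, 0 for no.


Input: ehhe
Reversed: ehhe
  Compare pos 0 ('e') with pos 3 ('e'): match
  Compare pos 1 ('h') with pos 2 ('h'): match
Result: palindrome

1


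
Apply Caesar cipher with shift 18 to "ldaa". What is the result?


Caesar cipher: shift "ldaa" by 18
  'l' (pos 11) + 18 = pos 3 = 'd'
  'd' (pos 3) + 18 = pos 21 = 'v'
  'a' (pos 0) + 18 = pos 18 = 's'
  'a' (pos 0) + 18 = pos 18 = 's'
Result: dvss

dvss


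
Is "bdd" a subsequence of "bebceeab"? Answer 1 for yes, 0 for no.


Check if "bdd" is a subsequence of "bebceeab"
Greedy scan:
  Position 0 ('b'): matches sub[0] = 'b'
  Position 1 ('e'): no match needed
  Position 2 ('b'): no match needed
  Position 3 ('c'): no match needed
  Position 4 ('e'): no match needed
  Position 5 ('e'): no match needed
  Position 6 ('a'): no match needed
  Position 7 ('b'): no match needed
Only matched 1/3 characters => not a subsequence

0


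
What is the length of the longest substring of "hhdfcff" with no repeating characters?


Input: "hhdfcff"
Sliding window (track last position of each char):
  Position 0 ('h'): window [0,0] length 1 -- new best
  Position 1 ('h'): repeat (last at 0), move window start to 1
  Position 1 ('h'): window [1,1] length 1
  Position 2 ('d'): window [1,2] length 2 -- new best
  Position 3 ('f'): window [1,3] length 3 -- new best
  Position 4 ('c'): window [1,4] length 4 -- new best
  Position 5 ('f'): repeat (last at 3), move window start to 4
  Position 5 ('f'): window [4,5] length 2
  Position 6 ('f'): repeat (last at 5), move window start to 6
  Position 6 ('f'): window [6,6] length 1
Longest substring with no repeats: "hdfc" with length 4

4


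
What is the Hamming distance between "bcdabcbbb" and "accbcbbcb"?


Comparing "bcdabcbbb" and "accbcbbcb" position by position:
  Position 0: 'b' vs 'a' => differ
  Position 1: 'c' vs 'c' => same
  Position 2: 'd' vs 'c' => differ
  Position 3: 'a' vs 'b' => differ
  Position 4: 'b' vs 'c' => differ
  Position 5: 'c' vs 'b' => differ
  Position 6: 'b' vs 'b' => same
  Position 7: 'b' vs 'c' => differ
  Position 8: 'b' vs 'b' => same
Total differences (Hamming distance): 6

6


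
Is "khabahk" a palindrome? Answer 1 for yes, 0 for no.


Input: khabahk
Reversed: khabahk
  Compare pos 0 ('k') with pos 6 ('k'): match
  Compare pos 1 ('h') with pos 5 ('h'): match
  Compare pos 2 ('a') with pos 4 ('a'): match
Result: palindrome

1


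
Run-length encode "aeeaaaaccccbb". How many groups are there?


Input: aeeaaaaccccbb
Scanning for consecutive runs:
  Group 1: 'a' x 1 (positions 0-0)
  Group 2: 'e' x 2 (positions 1-2)
  Group 3: 'a' x 4 (positions 3-6)
  Group 4: 'c' x 4 (positions 7-10)
  Group 5: 'b' x 2 (positions 11-12)
Total groups: 5

5


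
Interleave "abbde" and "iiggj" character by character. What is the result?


Interleaving "abbde" and "iiggj":
  Position 0: 'a' from first, 'i' from second => "ai"
  Position 1: 'b' from first, 'i' from second => "bi"
  Position 2: 'b' from first, 'g' from second => "bg"
  Position 3: 'd' from first, 'g' from second => "dg"
  Position 4: 'e' from first, 'j' from second => "ej"
Result: aibibgdgej

aibibgdgej


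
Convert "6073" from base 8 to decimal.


Input: "6073" in base 8
Positional expansion:
  Digit '6' (value 6) x 8^3 = 3072
  Digit '0' (value 0) x 8^2 = 0
  Digit '7' (value 7) x 8^1 = 56
  Digit '3' (value 3) x 8^0 = 3
Sum = 3131

3131


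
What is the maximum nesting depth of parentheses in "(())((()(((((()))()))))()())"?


Input: "(())((()(((((()))()))))()())"
Tracking depth:
  Position 0 '(': depth becomes 1
  Position 1 '(': depth becomes 2
  Position 2 ')': depth becomes 1
  Position 3 ')': depth becomes 0
  Position 4 '(': depth becomes 1
  Position 5 '(': depth becomes 2
  Position 6 '(': depth becomes 3
  Position 7 ')': depth becomes 2
  Position 8 '(': depth becomes 3
  Position 9 '(': depth becomes 4
  Position 10 '(': depth becomes 5
  Position 11 '(': depth becomes 6
  Position 12 '(': depth becomes 7
  Position 13 '(': depth becomes 8
  Position 14 ')': depth becomes 7
  Position 15 ')': depth becomes 6
  Position 16 ')': depth becomes 5
  Position 17 '(': depth becomes 6
  Position 18 ')': depth becomes 5
  Position 19 ')': depth becomes 4
  Position 20 ')': depth becomes 3
  Position 21 ')': depth becomes 2
  Position 22 ')': depth becomes 1
  Position 23 '(': depth becomes 2
  Position 24 ')': depth becomes 1
  Position 25 '(': depth becomes 2
  Position 26 ')': depth becomes 1
  Position 27 ')': depth becomes 0
Maximum depth reached: 8

8


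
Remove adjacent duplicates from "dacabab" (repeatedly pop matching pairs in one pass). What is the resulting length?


Input: dacabab
Stack-based adjacent duplicate removal:
  Read 'd': push. Stack: d
  Read 'a': push. Stack: da
  Read 'c': push. Stack: dac
  Read 'a': push. Stack: daca
  Read 'b': push. Stack: dacab
  Read 'a': push. Stack: dacaba
  Read 'b': push. Stack: dacabab
Final stack: "dacabab" (length 7)

7


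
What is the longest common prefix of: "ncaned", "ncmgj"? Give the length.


Words: ncaned, ncmgj
  Position 0: all 'n' => match
  Position 1: all 'c' => match
  Position 2: ('a', 'm') => mismatch, stop
LCP = "nc" (length 2)

2


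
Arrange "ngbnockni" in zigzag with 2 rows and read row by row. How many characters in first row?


Zigzag "ngbnockni" into 2 rows:
Placing characters:
  'n' => row 0
  'g' => row 1
  'b' => row 0
  'n' => row 1
  'o' => row 0
  'c' => row 1
  'k' => row 0
  'n' => row 1
  'i' => row 0
Rows:
  Row 0: "nboki"
  Row 1: "gncn"
First row length: 5

5


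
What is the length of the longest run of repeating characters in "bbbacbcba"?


Input: "bbbacbcba"
Scanning for longest run:
  Position 1 ('b'): continues run of 'b', length=2
  Position 2 ('b'): continues run of 'b', length=3
  Position 3 ('a'): new char, reset run to 1
  Position 4 ('c'): new char, reset run to 1
  Position 5 ('b'): new char, reset run to 1
  Position 6 ('c'): new char, reset run to 1
  Position 7 ('b'): new char, reset run to 1
  Position 8 ('a'): new char, reset run to 1
Longest run: 'b' with length 3

3


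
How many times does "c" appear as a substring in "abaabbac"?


Searching for "c" in "abaabbac"
Scanning each position:
  Position 0: "a" => no
  Position 1: "b" => no
  Position 2: "a" => no
  Position 3: "a" => no
  Position 4: "b" => no
  Position 5: "b" => no
  Position 6: "a" => no
  Position 7: "c" => MATCH
Total occurrences: 1

1


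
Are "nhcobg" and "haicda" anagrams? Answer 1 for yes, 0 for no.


Strings: "nhcobg", "haicda"
Sorted first:  bcghno
Sorted second: aacdhi
Differ at position 0: 'b' vs 'a' => not anagrams

0


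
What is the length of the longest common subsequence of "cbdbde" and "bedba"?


LCS of "cbdbde" and "bedba"
DP table:
           b    e    d    b    a
      0    0    0    0    0    0
  c   0    0    0    0    0    0
  b   0    1    1    1    1    1
  d   0    1    1    2    2    2
  b   0    1    1    2    3    3
  d   0    1    1    2    3    3
  e   0    1    2    2    3    3
LCS length = dp[6][5] = 3

3


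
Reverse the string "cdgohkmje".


Input: cdgohkmje
Reading characters right to left:
  Position 8: 'e'
  Position 7: 'j'
  Position 6: 'm'
  Position 5: 'k'
  Position 4: 'h'
  Position 3: 'o'
  Position 2: 'g'
  Position 1: 'd'
  Position 0: 'c'
Reversed: ejmkhogdc

ejmkhogdc


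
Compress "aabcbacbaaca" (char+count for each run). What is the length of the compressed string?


Input: aabcbacbaaca
Runs:
  'a' x 2 => "a2"
  'b' x 1 => "b1"
  'c' x 1 => "c1"
  'b' x 1 => "b1"
  'a' x 1 => "a1"
  'c' x 1 => "c1"
  'b' x 1 => "b1"
  'a' x 2 => "a2"
  'c' x 1 => "c1"
  'a' x 1 => "a1"
Compressed: "a2b1c1b1a1c1b1a2c1a1"
Compressed length: 20

20


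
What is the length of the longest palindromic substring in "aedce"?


Input: "aedce"
Checking substrings for palindromes:
  No multi-char palindromic substrings found
Longest palindromic substring: "a" with length 1

1


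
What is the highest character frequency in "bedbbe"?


Input: bedbbe
Character counts:
  'b': 3
  'd': 1
  'e': 2
Maximum frequency: 3

3


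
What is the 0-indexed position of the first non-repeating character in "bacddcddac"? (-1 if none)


Input: bacddcddac
Character frequencies:
  'a': 2
  'b': 1
  'c': 3
  'd': 4
Scanning left to right for freq == 1:
  Position 0 ('b'): unique! => answer = 0

0


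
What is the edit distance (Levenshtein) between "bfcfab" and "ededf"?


Computing edit distance: "bfcfab" -> "ededf"
DP table:
           e    d    e    d    f
      0    1    2    3    4    5
  b   1    1    2    3    4    5
  f   2    2    2    3    4    4
  c   3    3    3    3    4    5
  f   4    4    4    4    4    4
  a   5    5    5    5    5    5
  b   6    6    6    6    6    6
Edit distance = dp[6][5] = 6

6


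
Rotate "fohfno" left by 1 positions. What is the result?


Input: "fohfno", rotate left by 1
First 1 characters: "f"
Remaining characters: "ohfno"
Concatenate remaining + first: "ohfno" + "f" = "ohfnof"

ohfnof


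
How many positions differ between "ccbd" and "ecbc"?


Comparing "ccbd" and "ecbc" position by position:
  Position 0: 'c' vs 'e' => DIFFER
  Position 1: 'c' vs 'c' => same
  Position 2: 'b' vs 'b' => same
  Position 3: 'd' vs 'c' => DIFFER
Positions that differ: 2

2


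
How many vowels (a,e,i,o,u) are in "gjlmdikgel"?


Input: gjlmdikgel
Checking each character:
  'g' at position 0: consonant
  'j' at position 1: consonant
  'l' at position 2: consonant
  'm' at position 3: consonant
  'd' at position 4: consonant
  'i' at position 5: vowel (running total: 1)
  'k' at position 6: consonant
  'g' at position 7: consonant
  'e' at position 8: vowel (running total: 2)
  'l' at position 9: consonant
Total vowels: 2

2


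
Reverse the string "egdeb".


Input: egdeb
Reading characters right to left:
  Position 4: 'b'
  Position 3: 'e'
  Position 2: 'd'
  Position 1: 'g'
  Position 0: 'e'
Reversed: bedge

bedge


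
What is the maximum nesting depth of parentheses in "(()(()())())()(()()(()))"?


Input: "(()(()())())()(()()(()))"
Tracking depth:
  Position 0 '(': depth becomes 1
  Position 1 '(': depth becomes 2
  Position 2 ')': depth becomes 1
  Position 3 '(': depth becomes 2
  Position 4 '(': depth becomes 3
  Position 5 ')': depth becomes 2
  Position 6 '(': depth becomes 3
  Position 7 ')': depth becomes 2
  Position 8 ')': depth becomes 1
  Position 9 '(': depth becomes 2
  Position 10 ')': depth becomes 1
  Position 11 ')': depth becomes 0
  Position 12 '(': depth becomes 1
  Position 13 ')': depth becomes 0
  Position 14 '(': depth becomes 1
  Position 15 '(': depth becomes 2
  Position 16 ')': depth becomes 1
  Position 17 '(': depth becomes 2
  Position 18 ')': depth becomes 1
  Position 19 '(': depth becomes 2
  Position 20 '(': depth becomes 3
  Position 21 ')': depth becomes 2
  Position 22 ')': depth becomes 1
  Position 23 ')': depth becomes 0
Maximum depth reached: 3

3


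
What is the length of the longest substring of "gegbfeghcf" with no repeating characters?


Input: "gegbfeghcf"
Sliding window (track last position of each char):
  Position 0 ('g'): window [0,0] length 1 -- new best
  Position 1 ('e'): window [0,1] length 2 -- new best
  Position 2 ('g'): repeat (last at 0), move window start to 1
  Position 2 ('g'): window [1,2] length 2
  Position 3 ('b'): window [1,3] length 3 -- new best
  Position 4 ('f'): window [1,4] length 4 -- new best
  Position 5 ('e'): repeat (last at 1), move window start to 2
  Position 5 ('e'): window [2,5] length 4
  Position 6 ('g'): repeat (last at 2), move window start to 3
  Position 6 ('g'): window [3,6] length 4
  Position 7 ('h'): window [3,7] length 5 -- new best
  Position 8 ('c'): window [3,8] length 6 -- new best
  Position 9 ('f'): repeat (last at 4), move window start to 5
  Position 9 ('f'): window [5,9] length 5
Longest substring with no repeats: "bfeghc" with length 6

6


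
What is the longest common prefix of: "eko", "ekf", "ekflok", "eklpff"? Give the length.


Words: eko, ekf, ekflok, eklpff
  Position 0: all 'e' => match
  Position 1: all 'k' => match
  Position 2: ('o', 'f', 'f', 'l') => mismatch, stop
LCP = "ek" (length 2)

2


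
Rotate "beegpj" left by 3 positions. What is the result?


Input: "beegpj", rotate left by 3
First 3 characters: "bee"
Remaining characters: "gpj"
Concatenate remaining + first: "gpj" + "bee" = "gpjbee"

gpjbee


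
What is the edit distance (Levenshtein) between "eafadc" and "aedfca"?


Computing edit distance: "eafadc" -> "aedfca"
DP table:
           a    e    d    f    c    a
      0    1    2    3    4    5    6
  e   1    1    1    2    3    4    5
  a   2    1    2    2    3    4    4
  f   3    2    2    3    2    3    4
  a   4    3    3    3    3    3    3
  d   5    4    4    3    4    4    4
  c   6    5    5    4    4    4    5
Edit distance = dp[6][6] = 5

5


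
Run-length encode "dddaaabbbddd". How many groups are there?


Input: dddaaabbbddd
Scanning for consecutive runs:
  Group 1: 'd' x 3 (positions 0-2)
  Group 2: 'a' x 3 (positions 3-5)
  Group 3: 'b' x 3 (positions 6-8)
  Group 4: 'd' x 3 (positions 9-11)
Total groups: 4

4


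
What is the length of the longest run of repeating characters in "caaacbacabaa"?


Input: "caaacbacabaa"
Scanning for longest run:
  Position 1 ('a'): new char, reset run to 1
  Position 2 ('a'): continues run of 'a', length=2
  Position 3 ('a'): continues run of 'a', length=3
  Position 4 ('c'): new char, reset run to 1
  Position 5 ('b'): new char, reset run to 1
  Position 6 ('a'): new char, reset run to 1
  Position 7 ('c'): new char, reset run to 1
  Position 8 ('a'): new char, reset run to 1
  Position 9 ('b'): new char, reset run to 1
  Position 10 ('a'): new char, reset run to 1
  Position 11 ('a'): continues run of 'a', length=2
Longest run: 'a' with length 3

3


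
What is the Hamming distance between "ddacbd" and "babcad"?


Comparing "ddacbd" and "babcad" position by position:
  Position 0: 'd' vs 'b' => differ
  Position 1: 'd' vs 'a' => differ
  Position 2: 'a' vs 'b' => differ
  Position 3: 'c' vs 'c' => same
  Position 4: 'b' vs 'a' => differ
  Position 5: 'd' vs 'd' => same
Total differences (Hamming distance): 4

4


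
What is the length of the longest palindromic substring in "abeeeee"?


Input: "abeeeee"
Checking substrings for palindromes:
  [2:7] "eeeee" (len 5) => palindrome
  [2:6] "eeee" (len 4) => palindrome
  [3:7] "eeee" (len 4) => palindrome
  [2:5] "eee" (len 3) => palindrome
  [3:6] "eee" (len 3) => palindrome
  [4:7] "eee" (len 3) => palindrome
Longest palindromic substring: "eeeee" with length 5

5


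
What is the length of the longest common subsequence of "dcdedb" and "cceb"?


LCS of "dcdedb" and "cceb"
DP table:
           c    c    e    b
      0    0    0    0    0
  d   0    0    0    0    0
  c   0    1    1    1    1
  d   0    1    1    1    1
  e   0    1    1    2    2
  d   0    1    1    2    2
  b   0    1    1    2    3
LCS length = dp[6][4] = 3

3


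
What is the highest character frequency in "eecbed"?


Input: eecbed
Character counts:
  'b': 1
  'c': 1
  'd': 1
  'e': 3
Maximum frequency: 3

3


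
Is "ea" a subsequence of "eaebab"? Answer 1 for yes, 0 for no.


Check if "ea" is a subsequence of "eaebab"
Greedy scan:
  Position 0 ('e'): matches sub[0] = 'e'
  Position 1 ('a'): matches sub[1] = 'a'
  Position 2 ('e'): no match needed
  Position 3 ('b'): no match needed
  Position 4 ('a'): no match needed
  Position 5 ('b'): no match needed
All 2 characters matched => is a subsequence

1


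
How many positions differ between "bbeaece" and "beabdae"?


Comparing "bbeaece" and "beabdae" position by position:
  Position 0: 'b' vs 'b' => same
  Position 1: 'b' vs 'e' => DIFFER
  Position 2: 'e' vs 'a' => DIFFER
  Position 3: 'a' vs 'b' => DIFFER
  Position 4: 'e' vs 'd' => DIFFER
  Position 5: 'c' vs 'a' => DIFFER
  Position 6: 'e' vs 'e' => same
Positions that differ: 5

5


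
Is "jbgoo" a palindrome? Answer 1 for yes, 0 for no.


Input: jbgoo
Reversed: oogbj
  Compare pos 0 ('j') with pos 4 ('o'): MISMATCH
  Compare pos 1 ('b') with pos 3 ('o'): MISMATCH
Result: not a palindrome

0


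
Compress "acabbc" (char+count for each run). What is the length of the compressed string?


Input: acabbc
Runs:
  'a' x 1 => "a1"
  'c' x 1 => "c1"
  'a' x 1 => "a1"
  'b' x 2 => "b2"
  'c' x 1 => "c1"
Compressed: "a1c1a1b2c1"
Compressed length: 10

10


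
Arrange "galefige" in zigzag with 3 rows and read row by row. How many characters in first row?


Zigzag "galefige" into 3 rows:
Placing characters:
  'g' => row 0
  'a' => row 1
  'l' => row 2
  'e' => row 1
  'f' => row 0
  'i' => row 1
  'g' => row 2
  'e' => row 1
Rows:
  Row 0: "gf"
  Row 1: "aeie"
  Row 2: "lg"
First row length: 2

2


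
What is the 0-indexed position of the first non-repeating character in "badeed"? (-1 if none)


Input: badeed
Character frequencies:
  'a': 1
  'b': 1
  'd': 2
  'e': 2
Scanning left to right for freq == 1:
  Position 0 ('b'): unique! => answer = 0

0


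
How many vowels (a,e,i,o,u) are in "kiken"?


Input: kiken
Checking each character:
  'k' at position 0: consonant
  'i' at position 1: vowel (running total: 1)
  'k' at position 2: consonant
  'e' at position 3: vowel (running total: 2)
  'n' at position 4: consonant
Total vowels: 2

2


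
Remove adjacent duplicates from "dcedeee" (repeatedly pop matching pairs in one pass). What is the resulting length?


Input: dcedeee
Stack-based adjacent duplicate removal:
  Read 'd': push. Stack: d
  Read 'c': push. Stack: dc
  Read 'e': push. Stack: dce
  Read 'd': push. Stack: dced
  Read 'e': push. Stack: dcede
  Read 'e': matches stack top 'e' => pop. Stack: dced
  Read 'e': push. Stack: dcede
Final stack: "dcede" (length 5)

5


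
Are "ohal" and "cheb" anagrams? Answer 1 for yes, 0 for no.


Strings: "ohal", "cheb"
Sorted first:  ahlo
Sorted second: bceh
Differ at position 0: 'a' vs 'b' => not anagrams

0


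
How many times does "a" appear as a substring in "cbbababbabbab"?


Searching for "a" in "cbbababbabbab"
Scanning each position:
  Position 0: "c" => no
  Position 1: "b" => no
  Position 2: "b" => no
  Position 3: "a" => MATCH
  Position 4: "b" => no
  Position 5: "a" => MATCH
  Position 6: "b" => no
  Position 7: "b" => no
  Position 8: "a" => MATCH
  Position 9: "b" => no
  Position 10: "b" => no
  Position 11: "a" => MATCH
  Position 12: "b" => no
Total occurrences: 4

4


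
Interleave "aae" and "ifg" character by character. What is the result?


Interleaving "aae" and "ifg":
  Position 0: 'a' from first, 'i' from second => "ai"
  Position 1: 'a' from first, 'f' from second => "af"
  Position 2: 'e' from first, 'g' from second => "eg"
Result: aiafeg

aiafeg


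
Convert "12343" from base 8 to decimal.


Input: "12343" in base 8
Positional expansion:
  Digit '1' (value 1) x 8^4 = 4096
  Digit '2' (value 2) x 8^3 = 1024
  Digit '3' (value 3) x 8^2 = 192
  Digit '4' (value 4) x 8^1 = 32
  Digit '3' (value 3) x 8^0 = 3
Sum = 5347

5347


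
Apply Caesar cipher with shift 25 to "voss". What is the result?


Caesar cipher: shift "voss" by 25
  'v' (pos 21) + 25 = pos 20 = 'u'
  'o' (pos 14) + 25 = pos 13 = 'n'
  's' (pos 18) + 25 = pos 17 = 'r'
  's' (pos 18) + 25 = pos 17 = 'r'
Result: unrr

unrr


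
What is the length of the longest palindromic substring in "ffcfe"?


Input: "ffcfe"
Checking substrings for palindromes:
  [1:4] "fcf" (len 3) => palindrome
  [0:2] "ff" (len 2) => palindrome
Longest palindromic substring: "fcf" with length 3

3


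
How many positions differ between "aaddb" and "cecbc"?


Comparing "aaddb" and "cecbc" position by position:
  Position 0: 'a' vs 'c' => DIFFER
  Position 1: 'a' vs 'e' => DIFFER
  Position 2: 'd' vs 'c' => DIFFER
  Position 3: 'd' vs 'b' => DIFFER
  Position 4: 'b' vs 'c' => DIFFER
Positions that differ: 5

5


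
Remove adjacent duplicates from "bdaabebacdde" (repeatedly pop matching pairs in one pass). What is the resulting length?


Input: bdaabebacdde
Stack-based adjacent duplicate removal:
  Read 'b': push. Stack: b
  Read 'd': push. Stack: bd
  Read 'a': push. Stack: bda
  Read 'a': matches stack top 'a' => pop. Stack: bd
  Read 'b': push. Stack: bdb
  Read 'e': push. Stack: bdbe
  Read 'b': push. Stack: bdbeb
  Read 'a': push. Stack: bdbeba
  Read 'c': push. Stack: bdbebac
  Read 'd': push. Stack: bdbebacd
  Read 'd': matches stack top 'd' => pop. Stack: bdbebac
  Read 'e': push. Stack: bdbebace
Final stack: "bdbebace" (length 8)

8


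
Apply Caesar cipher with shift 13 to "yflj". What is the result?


Caesar cipher: shift "yflj" by 13
  'y' (pos 24) + 13 = pos 11 = 'l'
  'f' (pos 5) + 13 = pos 18 = 's'
  'l' (pos 11) + 13 = pos 24 = 'y'
  'j' (pos 9) + 13 = pos 22 = 'w'
Result: lsyw

lsyw


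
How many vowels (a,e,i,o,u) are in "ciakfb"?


Input: ciakfb
Checking each character:
  'c' at position 0: consonant
  'i' at position 1: vowel (running total: 1)
  'a' at position 2: vowel (running total: 2)
  'k' at position 3: consonant
  'f' at position 4: consonant
  'b' at position 5: consonant
Total vowels: 2

2


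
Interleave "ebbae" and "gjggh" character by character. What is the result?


Interleaving "ebbae" and "gjggh":
  Position 0: 'e' from first, 'g' from second => "eg"
  Position 1: 'b' from first, 'j' from second => "bj"
  Position 2: 'b' from first, 'g' from second => "bg"
  Position 3: 'a' from first, 'g' from second => "ag"
  Position 4: 'e' from first, 'h' from second => "eh"
Result: egbjbgageh

egbjbgageh


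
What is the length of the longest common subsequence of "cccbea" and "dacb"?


LCS of "cccbea" and "dacb"
DP table:
           d    a    c    b
      0    0    0    0    0
  c   0    0    0    1    1
  c   0    0    0    1    1
  c   0    0    0    1    1
  b   0    0    0    1    2
  e   0    0    0    1    2
  a   0    0    1    1    2
LCS length = dp[6][4] = 2

2


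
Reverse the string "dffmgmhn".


Input: dffmgmhn
Reading characters right to left:
  Position 7: 'n'
  Position 6: 'h'
  Position 5: 'm'
  Position 4: 'g'
  Position 3: 'm'
  Position 2: 'f'
  Position 1: 'f'
  Position 0: 'd'
Reversed: nhmgmffd

nhmgmffd


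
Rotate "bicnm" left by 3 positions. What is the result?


Input: "bicnm", rotate left by 3
First 3 characters: "bic"
Remaining characters: "nm"
Concatenate remaining + first: "nm" + "bic" = "nmbic"

nmbic


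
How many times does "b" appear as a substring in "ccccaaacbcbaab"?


Searching for "b" in "ccccaaacbcbaab"
Scanning each position:
  Position 0: "c" => no
  Position 1: "c" => no
  Position 2: "c" => no
  Position 3: "c" => no
  Position 4: "a" => no
  Position 5: "a" => no
  Position 6: "a" => no
  Position 7: "c" => no
  Position 8: "b" => MATCH
  Position 9: "c" => no
  Position 10: "b" => MATCH
  Position 11: "a" => no
  Position 12: "a" => no
  Position 13: "b" => MATCH
Total occurrences: 3

3


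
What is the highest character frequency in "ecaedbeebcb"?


Input: ecaedbeebcb
Character counts:
  'a': 1
  'b': 3
  'c': 2
  'd': 1
  'e': 4
Maximum frequency: 4

4


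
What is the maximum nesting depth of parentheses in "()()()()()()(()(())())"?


Input: "()()()()()()(()(())())"
Tracking depth:
  Position 0 '(': depth becomes 1
  Position 1 ')': depth becomes 0
  Position 2 '(': depth becomes 1
  Position 3 ')': depth becomes 0
  Position 4 '(': depth becomes 1
  Position 5 ')': depth becomes 0
  Position 6 '(': depth becomes 1
  Position 7 ')': depth becomes 0
  Position 8 '(': depth becomes 1
  Position 9 ')': depth becomes 0
  Position 10 '(': depth becomes 1
  Position 11 ')': depth becomes 0
  Position 12 '(': depth becomes 1
  Position 13 '(': depth becomes 2
  Position 14 ')': depth becomes 1
  Position 15 '(': depth becomes 2
  Position 16 '(': depth becomes 3
  Position 17 ')': depth becomes 2
  Position 18 ')': depth becomes 1
  Position 19 '(': depth becomes 2
  Position 20 ')': depth becomes 1
  Position 21 ')': depth becomes 0
Maximum depth reached: 3

3


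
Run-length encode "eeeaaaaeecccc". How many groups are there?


Input: eeeaaaaeecccc
Scanning for consecutive runs:
  Group 1: 'e' x 3 (positions 0-2)
  Group 2: 'a' x 4 (positions 3-6)
  Group 3: 'e' x 2 (positions 7-8)
  Group 4: 'c' x 4 (positions 9-12)
Total groups: 4

4


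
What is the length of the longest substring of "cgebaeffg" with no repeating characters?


Input: "cgebaeffg"
Sliding window (track last position of each char):
  Position 0 ('c'): window [0,0] length 1 -- new best
  Position 1 ('g'): window [0,1] length 2 -- new best
  Position 2 ('e'): window [0,2] length 3 -- new best
  Position 3 ('b'): window [0,3] length 4 -- new best
  Position 4 ('a'): window [0,4] length 5 -- new best
  Position 5 ('e'): repeat (last at 2), move window start to 3
  Position 5 ('e'): window [3,5] length 3
  Position 6 ('f'): window [3,6] length 4
  Position 7 ('f'): repeat (last at 6), move window start to 7
  Position 7 ('f'): window [7,7] length 1
  Position 8 ('g'): window [7,8] length 2
Longest substring with no repeats: "cgeba" with length 5

5


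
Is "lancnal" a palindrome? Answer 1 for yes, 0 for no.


Input: lancnal
Reversed: lancnal
  Compare pos 0 ('l') with pos 6 ('l'): match
  Compare pos 1 ('a') with pos 5 ('a'): match
  Compare pos 2 ('n') with pos 4 ('n'): match
Result: palindrome

1


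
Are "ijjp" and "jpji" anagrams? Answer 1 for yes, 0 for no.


Strings: "ijjp", "jpji"
Sorted first:  ijjp
Sorted second: ijjp
Sorted forms match => anagrams

1


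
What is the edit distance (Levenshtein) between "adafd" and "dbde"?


Computing edit distance: "adafd" -> "dbde"
DP table:
           d    b    d    e
      0    1    2    3    4
  a   1    1    2    3    4
  d   2    1    2    2    3
  a   3    2    2    3    3
  f   4    3    3    3    4
  d   5    4    4    3    4
Edit distance = dp[5][4] = 4

4


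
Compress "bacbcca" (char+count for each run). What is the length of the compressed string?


Input: bacbcca
Runs:
  'b' x 1 => "b1"
  'a' x 1 => "a1"
  'c' x 1 => "c1"
  'b' x 1 => "b1"
  'c' x 2 => "c2"
  'a' x 1 => "a1"
Compressed: "b1a1c1b1c2a1"
Compressed length: 12

12


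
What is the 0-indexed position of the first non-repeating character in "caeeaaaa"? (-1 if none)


Input: caeeaaaa
Character frequencies:
  'a': 5
  'c': 1
  'e': 2
Scanning left to right for freq == 1:
  Position 0 ('c'): unique! => answer = 0

0


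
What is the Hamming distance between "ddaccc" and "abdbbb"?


Comparing "ddaccc" and "abdbbb" position by position:
  Position 0: 'd' vs 'a' => differ
  Position 1: 'd' vs 'b' => differ
  Position 2: 'a' vs 'd' => differ
  Position 3: 'c' vs 'b' => differ
  Position 4: 'c' vs 'b' => differ
  Position 5: 'c' vs 'b' => differ
Total differences (Hamming distance): 6

6


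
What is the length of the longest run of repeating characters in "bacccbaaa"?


Input: "bacccbaaa"
Scanning for longest run:
  Position 1 ('a'): new char, reset run to 1
  Position 2 ('c'): new char, reset run to 1
  Position 3 ('c'): continues run of 'c', length=2
  Position 4 ('c'): continues run of 'c', length=3
  Position 5 ('b'): new char, reset run to 1
  Position 6 ('a'): new char, reset run to 1
  Position 7 ('a'): continues run of 'a', length=2
  Position 8 ('a'): continues run of 'a', length=3
Longest run: 'c' with length 3

3


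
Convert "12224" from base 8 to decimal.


Input: "12224" in base 8
Positional expansion:
  Digit '1' (value 1) x 8^4 = 4096
  Digit '2' (value 2) x 8^3 = 1024
  Digit '2' (value 2) x 8^2 = 128
  Digit '2' (value 2) x 8^1 = 16
  Digit '4' (value 4) x 8^0 = 4
Sum = 5268

5268


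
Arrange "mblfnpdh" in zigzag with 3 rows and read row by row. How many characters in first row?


Zigzag "mblfnpdh" into 3 rows:
Placing characters:
  'm' => row 0
  'b' => row 1
  'l' => row 2
  'f' => row 1
  'n' => row 0
  'p' => row 1
  'd' => row 2
  'h' => row 1
Rows:
  Row 0: "mn"
  Row 1: "bfph"
  Row 2: "ld"
First row length: 2

2


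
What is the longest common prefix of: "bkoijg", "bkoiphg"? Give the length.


Words: bkoijg, bkoiphg
  Position 0: all 'b' => match
  Position 1: all 'k' => match
  Position 2: all 'o' => match
  Position 3: all 'i' => match
  Position 4: ('j', 'p') => mismatch, stop
LCP = "bkoi" (length 4)

4


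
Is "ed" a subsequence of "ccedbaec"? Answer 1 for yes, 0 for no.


Check if "ed" is a subsequence of "ccedbaec"
Greedy scan:
  Position 0 ('c'): no match needed
  Position 1 ('c'): no match needed
  Position 2 ('e'): matches sub[0] = 'e'
  Position 3 ('d'): matches sub[1] = 'd'
  Position 4 ('b'): no match needed
  Position 5 ('a'): no match needed
  Position 6 ('e'): no match needed
  Position 7 ('c'): no match needed
All 2 characters matched => is a subsequence

1


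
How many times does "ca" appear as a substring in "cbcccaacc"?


Searching for "ca" in "cbcccaacc"
Scanning each position:
  Position 0: "cb" => no
  Position 1: "bc" => no
  Position 2: "cc" => no
  Position 3: "cc" => no
  Position 4: "ca" => MATCH
  Position 5: "aa" => no
  Position 6: "ac" => no
  Position 7: "cc" => no
Total occurrences: 1

1


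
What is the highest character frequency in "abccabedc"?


Input: abccabedc
Character counts:
  'a': 2
  'b': 2
  'c': 3
  'd': 1
  'e': 1
Maximum frequency: 3

3


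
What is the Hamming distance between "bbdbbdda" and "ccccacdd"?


Comparing "bbdbbdda" and "ccccacdd" position by position:
  Position 0: 'b' vs 'c' => differ
  Position 1: 'b' vs 'c' => differ
  Position 2: 'd' vs 'c' => differ
  Position 3: 'b' vs 'c' => differ
  Position 4: 'b' vs 'a' => differ
  Position 5: 'd' vs 'c' => differ
  Position 6: 'd' vs 'd' => same
  Position 7: 'a' vs 'd' => differ
Total differences (Hamming distance): 7

7


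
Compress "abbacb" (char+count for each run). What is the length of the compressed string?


Input: abbacb
Runs:
  'a' x 1 => "a1"
  'b' x 2 => "b2"
  'a' x 1 => "a1"
  'c' x 1 => "c1"
  'b' x 1 => "b1"
Compressed: "a1b2a1c1b1"
Compressed length: 10

10


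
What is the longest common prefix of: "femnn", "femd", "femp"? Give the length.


Words: femnn, femd, femp
  Position 0: all 'f' => match
  Position 1: all 'e' => match
  Position 2: all 'm' => match
  Position 3: ('n', 'd', 'p') => mismatch, stop
LCP = "fem" (length 3)

3


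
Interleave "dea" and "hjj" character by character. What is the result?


Interleaving "dea" and "hjj":
  Position 0: 'd' from first, 'h' from second => "dh"
  Position 1: 'e' from first, 'j' from second => "ej"
  Position 2: 'a' from first, 'j' from second => "aj"
Result: dhejaj

dhejaj


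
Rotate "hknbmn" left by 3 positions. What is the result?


Input: "hknbmn", rotate left by 3
First 3 characters: "hkn"
Remaining characters: "bmn"
Concatenate remaining + first: "bmn" + "hkn" = "bmnhkn"

bmnhkn


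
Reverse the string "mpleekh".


Input: mpleekh
Reading characters right to left:
  Position 6: 'h'
  Position 5: 'k'
  Position 4: 'e'
  Position 3: 'e'
  Position 2: 'l'
  Position 1: 'p'
  Position 0: 'm'
Reversed: hkeelpm

hkeelpm


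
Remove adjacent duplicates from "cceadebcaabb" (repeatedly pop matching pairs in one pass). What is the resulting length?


Input: cceadebcaabb
Stack-based adjacent duplicate removal:
  Read 'c': push. Stack: c
  Read 'c': matches stack top 'c' => pop. Stack: (empty)
  Read 'e': push. Stack: e
  Read 'a': push. Stack: ea
  Read 'd': push. Stack: ead
  Read 'e': push. Stack: eade
  Read 'b': push. Stack: eadeb
  Read 'c': push. Stack: eadebc
  Read 'a': push. Stack: eadebca
  Read 'a': matches stack top 'a' => pop. Stack: eadebc
  Read 'b': push. Stack: eadebcb
  Read 'b': matches stack top 'b' => pop. Stack: eadebc
Final stack: "eadebc" (length 6)

6


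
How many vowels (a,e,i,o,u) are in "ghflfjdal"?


Input: ghflfjdal
Checking each character:
  'g' at position 0: consonant
  'h' at position 1: consonant
  'f' at position 2: consonant
  'l' at position 3: consonant
  'f' at position 4: consonant
  'j' at position 5: consonant
  'd' at position 6: consonant
  'a' at position 7: vowel (running total: 1)
  'l' at position 8: consonant
Total vowels: 1

1


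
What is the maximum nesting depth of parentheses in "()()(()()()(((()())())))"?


Input: "()()(()()()(((()())())))"
Tracking depth:
  Position 0 '(': depth becomes 1
  Position 1 ')': depth becomes 0
  Position 2 '(': depth becomes 1
  Position 3 ')': depth becomes 0
  Position 4 '(': depth becomes 1
  Position 5 '(': depth becomes 2
  Position 6 ')': depth becomes 1
  Position 7 '(': depth becomes 2
  Position 8 ')': depth becomes 1
  Position 9 '(': depth becomes 2
  Position 10 ')': depth becomes 1
  Position 11 '(': depth becomes 2
  Position 12 '(': depth becomes 3
  Position 13 '(': depth becomes 4
  Position 14 '(': depth becomes 5
  Position 15 ')': depth becomes 4
  Position 16 '(': depth becomes 5
  Position 17 ')': depth becomes 4
  Position 18 ')': depth becomes 3
  Position 19 '(': depth becomes 4
  Position 20 ')': depth becomes 3
  Position 21 ')': depth becomes 2
  Position 22 ')': depth becomes 1
  Position 23 ')': depth becomes 0
Maximum depth reached: 5

5


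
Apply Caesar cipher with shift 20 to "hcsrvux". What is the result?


Caesar cipher: shift "hcsrvux" by 20
  'h' (pos 7) + 20 = pos 1 = 'b'
  'c' (pos 2) + 20 = pos 22 = 'w'
  's' (pos 18) + 20 = pos 12 = 'm'
  'r' (pos 17) + 20 = pos 11 = 'l'
  'v' (pos 21) + 20 = pos 15 = 'p'
  'u' (pos 20) + 20 = pos 14 = 'o'
  'x' (pos 23) + 20 = pos 17 = 'r'
Result: bwmlpor

bwmlpor


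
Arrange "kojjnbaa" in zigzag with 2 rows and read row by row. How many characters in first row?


Zigzag "kojjnbaa" into 2 rows:
Placing characters:
  'k' => row 0
  'o' => row 1
  'j' => row 0
  'j' => row 1
  'n' => row 0
  'b' => row 1
  'a' => row 0
  'a' => row 1
Rows:
  Row 0: "kjna"
  Row 1: "ojba"
First row length: 4

4


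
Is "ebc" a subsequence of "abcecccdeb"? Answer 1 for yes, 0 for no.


Check if "ebc" is a subsequence of "abcecccdeb"
Greedy scan:
  Position 0 ('a'): no match needed
  Position 1 ('b'): no match needed
  Position 2 ('c'): no match needed
  Position 3 ('e'): matches sub[0] = 'e'
  Position 4 ('c'): no match needed
  Position 5 ('c'): no match needed
  Position 6 ('c'): no match needed
  Position 7 ('d'): no match needed
  Position 8 ('e'): no match needed
  Position 9 ('b'): matches sub[1] = 'b'
Only matched 2/3 characters => not a subsequence

0


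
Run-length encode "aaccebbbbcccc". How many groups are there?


Input: aaccebbbbcccc
Scanning for consecutive runs:
  Group 1: 'a' x 2 (positions 0-1)
  Group 2: 'c' x 2 (positions 2-3)
  Group 3: 'e' x 1 (positions 4-4)
  Group 4: 'b' x 4 (positions 5-8)
  Group 5: 'c' x 4 (positions 9-12)
Total groups: 5

5


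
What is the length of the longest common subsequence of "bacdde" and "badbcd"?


LCS of "bacdde" and "badbcd"
DP table:
           b    a    d    b    c    d
      0    0    0    0    0    0    0
  b   0    1    1    1    1    1    1
  a   0    1    2    2    2    2    2
  c   0    1    2    2    2    3    3
  d   0    1    2    3    3    3    4
  d   0    1    2    3    3    3    4
  e   0    1    2    3    3    3    4
LCS length = dp[6][6] = 4

4


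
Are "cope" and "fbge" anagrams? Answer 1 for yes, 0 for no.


Strings: "cope", "fbge"
Sorted first:  ceop
Sorted second: befg
Differ at position 0: 'c' vs 'b' => not anagrams

0


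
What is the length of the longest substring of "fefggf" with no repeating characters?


Input: "fefggf"
Sliding window (track last position of each char):
  Position 0 ('f'): window [0,0] length 1 -- new best
  Position 1 ('e'): window [0,1] length 2 -- new best
  Position 2 ('f'): repeat (last at 0), move window start to 1
  Position 2 ('f'): window [1,2] length 2
  Position 3 ('g'): window [1,3] length 3 -- new best
  Position 4 ('g'): repeat (last at 3), move window start to 4
  Position 4 ('g'): window [4,4] length 1
  Position 5 ('f'): window [4,5] length 2
Longest substring with no repeats: "efg" with length 3

3


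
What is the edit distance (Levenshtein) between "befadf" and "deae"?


Computing edit distance: "befadf" -> "deae"
DP table:
           d    e    a    e
      0    1    2    3    4
  b   1    1    2    3    4
  e   2    2    1    2    3
  f   3    3    2    2    3
  a   4    4    3    2    3
  d   5    4    4    3    3
  f   6    5    5    4    4
Edit distance = dp[6][4] = 4

4


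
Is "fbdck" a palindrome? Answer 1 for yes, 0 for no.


Input: fbdck
Reversed: kcdbf
  Compare pos 0 ('f') with pos 4 ('k'): MISMATCH
  Compare pos 1 ('b') with pos 3 ('c'): MISMATCH
Result: not a palindrome

0


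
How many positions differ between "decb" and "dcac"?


Comparing "decb" and "dcac" position by position:
  Position 0: 'd' vs 'd' => same
  Position 1: 'e' vs 'c' => DIFFER
  Position 2: 'c' vs 'a' => DIFFER
  Position 3: 'b' vs 'c' => DIFFER
Positions that differ: 3

3


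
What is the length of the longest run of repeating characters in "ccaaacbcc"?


Input: "ccaaacbcc"
Scanning for longest run:
  Position 1 ('c'): continues run of 'c', length=2
  Position 2 ('a'): new char, reset run to 1
  Position 3 ('a'): continues run of 'a', length=2
  Position 4 ('a'): continues run of 'a', length=3
  Position 5 ('c'): new char, reset run to 1
  Position 6 ('b'): new char, reset run to 1
  Position 7 ('c'): new char, reset run to 1
  Position 8 ('c'): continues run of 'c', length=2
Longest run: 'a' with length 3

3


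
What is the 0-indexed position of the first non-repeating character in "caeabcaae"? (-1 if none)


Input: caeabcaae
Character frequencies:
  'a': 4
  'b': 1
  'c': 2
  'e': 2
Scanning left to right for freq == 1:
  Position 0 ('c'): freq=2, skip
  Position 1 ('a'): freq=4, skip
  Position 2 ('e'): freq=2, skip
  Position 3 ('a'): freq=4, skip
  Position 4 ('b'): unique! => answer = 4

4


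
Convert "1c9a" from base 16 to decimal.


Input: "1c9a" in base 16
Positional expansion:
  Digit '1' (value 1) x 16^3 = 4096
  Digit 'c' (value 12) x 16^2 = 3072
  Digit '9' (value 9) x 16^1 = 144
  Digit 'a' (value 10) x 16^0 = 10
Sum = 7322

7322
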